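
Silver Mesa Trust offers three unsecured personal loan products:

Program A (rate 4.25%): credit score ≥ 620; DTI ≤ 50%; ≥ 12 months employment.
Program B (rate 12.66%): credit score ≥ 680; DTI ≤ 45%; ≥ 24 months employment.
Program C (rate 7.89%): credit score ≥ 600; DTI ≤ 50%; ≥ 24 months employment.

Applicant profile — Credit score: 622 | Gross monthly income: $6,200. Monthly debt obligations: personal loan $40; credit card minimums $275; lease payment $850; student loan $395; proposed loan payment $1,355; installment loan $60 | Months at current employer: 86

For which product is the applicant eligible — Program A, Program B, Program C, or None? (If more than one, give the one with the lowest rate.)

Total debts = (40 + 275 + 850 + 395 + 1,355 + 60) = 2,975; DTI = 2,975/6,200 = 48%.
Program A: score 622 ≥ 620; DTI 48% ≤ 50%; employment 86 ≥ 12 mo → qualifies.
Program B: score 622 < 680; DTI 48% > 45%; employment 86 ≥ 24 mo → does not qualify.
Program C: score 622 ≥ 600; DTI 48% ≤ 50%; employment 86 ≥ 24 mo → qualifies.
Qualifying: Program A, Program C. Lowest rate is 4.25% → Program A.

Program A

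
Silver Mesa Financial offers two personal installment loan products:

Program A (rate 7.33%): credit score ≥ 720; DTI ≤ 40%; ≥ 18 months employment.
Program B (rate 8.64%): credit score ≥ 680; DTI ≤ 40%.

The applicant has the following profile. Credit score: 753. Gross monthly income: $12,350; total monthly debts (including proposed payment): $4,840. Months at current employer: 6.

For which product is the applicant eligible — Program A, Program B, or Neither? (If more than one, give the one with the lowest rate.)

DTI = 4,840/12,350 = 39.2%.
Program A: score 753 ≥ 720; DTI 39.2% ≤ 40%; employment 6 < 18 mo → does not qualify.
Program B: score 753 ≥ 680; DTI 39.2% ≤ 40% → qualifies.

Program B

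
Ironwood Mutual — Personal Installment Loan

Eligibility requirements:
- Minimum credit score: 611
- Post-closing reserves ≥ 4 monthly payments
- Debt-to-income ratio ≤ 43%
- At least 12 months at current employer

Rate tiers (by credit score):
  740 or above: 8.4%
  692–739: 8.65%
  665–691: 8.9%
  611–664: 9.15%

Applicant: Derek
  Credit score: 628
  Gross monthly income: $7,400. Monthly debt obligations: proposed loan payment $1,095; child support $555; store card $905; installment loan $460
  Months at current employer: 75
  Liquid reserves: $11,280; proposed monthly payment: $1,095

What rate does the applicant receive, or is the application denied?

Credit score 628 ≥ 611 (meets minimum)
Reserves: 11,280 ÷ 1,095 = 10.3 months (meets 4-month minimum)
Total monthly debts = (1,095 + 555 + 905 + 460) = 3,015. Debt-to-income = 3,015/7,400 = 40.7% — meets 43% limit
Employment 75 ≥ 12 months
All requirements met. Score 628 falls in the 611–664 tier → 9.15%.

Approved at 9.15%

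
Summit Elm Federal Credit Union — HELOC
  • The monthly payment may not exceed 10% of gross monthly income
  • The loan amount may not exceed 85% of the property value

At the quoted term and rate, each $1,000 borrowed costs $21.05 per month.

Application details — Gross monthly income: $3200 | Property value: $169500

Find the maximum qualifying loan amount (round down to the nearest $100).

Payment cap: 10% × $3,200 = $320/month.
At $21.05 per $1,000, that supports 320/21.05 × 1,000 ≈ $15,201 → $15,200.
LTV cap: 85% × $169,500 = $144,075 → $144,000.
Binding constraint: payment-to-income.

$15,200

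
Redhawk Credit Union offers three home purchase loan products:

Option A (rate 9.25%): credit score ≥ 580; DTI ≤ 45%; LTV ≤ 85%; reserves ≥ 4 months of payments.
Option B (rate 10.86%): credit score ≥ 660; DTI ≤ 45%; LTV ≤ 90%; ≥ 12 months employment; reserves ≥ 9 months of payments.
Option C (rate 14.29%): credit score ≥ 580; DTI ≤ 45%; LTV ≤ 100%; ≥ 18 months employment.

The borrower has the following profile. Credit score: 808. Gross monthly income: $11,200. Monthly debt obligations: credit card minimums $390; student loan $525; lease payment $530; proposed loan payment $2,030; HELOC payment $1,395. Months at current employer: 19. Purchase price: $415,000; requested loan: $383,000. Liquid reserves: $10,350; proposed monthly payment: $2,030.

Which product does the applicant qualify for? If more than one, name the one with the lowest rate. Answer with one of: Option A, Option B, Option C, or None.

Option C

Total debts = (390 + 525 + 530 + 2,030 + 1,395) = 4,870; DTI = 4,870/11,200 = 43.5%.
LTV = 383,000/415,000 = 92.3%.
Reserves = 10,350/2,030 = 5.1 months.
Option A: score 808 ≥ 580; DTI 43.5% ≤ 45%; LTV 92.3% > 85%; reserves 5.1 ≥ 4 mo → does not qualify.
Option B: score 808 ≥ 660; DTI 43.5% ≤ 45%; LTV 92.3% > 90%; employment 19 ≥ 12 mo; reserves 5.1 < 9 mo → does not qualify.
Option C: score 808 ≥ 580; DTI 43.5% ≤ 45%; LTV 92.3% ≤ 100%; employment 19 ≥ 18 mo → qualifies.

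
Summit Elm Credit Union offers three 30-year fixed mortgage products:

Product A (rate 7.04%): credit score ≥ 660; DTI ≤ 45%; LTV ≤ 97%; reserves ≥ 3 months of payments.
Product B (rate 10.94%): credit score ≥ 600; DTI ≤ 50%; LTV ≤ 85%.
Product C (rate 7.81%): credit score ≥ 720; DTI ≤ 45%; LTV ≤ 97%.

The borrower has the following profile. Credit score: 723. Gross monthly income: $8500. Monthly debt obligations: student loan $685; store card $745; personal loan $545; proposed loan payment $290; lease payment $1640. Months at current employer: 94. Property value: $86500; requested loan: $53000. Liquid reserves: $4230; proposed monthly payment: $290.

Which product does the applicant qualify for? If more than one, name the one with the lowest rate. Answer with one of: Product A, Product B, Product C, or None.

Product B

Total debts = (685 + 745 + 545 + 290 + 1,640) = 3,905; DTI = 3,905/8,500 = 45.9%.
LTV = 53,000/86,500 = 61.3%.
Reserves = 4,230/290 = 14.6 months.
Product A: score 723 ≥ 660; DTI 45.9% > 45%; LTV 61.3% ≤ 97%; reserves 14.6 ≥ 3 mo → does not qualify.
Product B: score 723 ≥ 600; DTI 45.9% ≤ 50%; LTV 61.3% ≤ 85% → qualifies.
Product C: score 723 ≥ 720; DTI 45.9% > 45%; LTV 61.3% ≤ 97% → does not qualify.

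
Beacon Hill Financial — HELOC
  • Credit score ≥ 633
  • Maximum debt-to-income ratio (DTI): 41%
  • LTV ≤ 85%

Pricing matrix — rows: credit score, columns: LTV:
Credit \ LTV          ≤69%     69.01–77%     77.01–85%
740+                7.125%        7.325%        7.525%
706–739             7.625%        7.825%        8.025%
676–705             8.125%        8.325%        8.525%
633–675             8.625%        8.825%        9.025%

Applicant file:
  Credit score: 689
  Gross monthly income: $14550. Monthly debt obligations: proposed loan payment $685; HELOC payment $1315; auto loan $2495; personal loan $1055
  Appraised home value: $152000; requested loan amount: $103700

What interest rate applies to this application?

8.125%

Credit score 689 ≥ 633; Total monthly debts = (685 + 1,315 + 2,495 + 1,055) = 5,550. Debt-to-income = 5,550/14,550 = 38.1% — meets 41% limit
LTV: 103,700 ÷ 152,000 = 68.2%, within 85% cap
Score 689 is in the 676–705 band; LTV 68.2% is in the ≤69% band → 8.125%.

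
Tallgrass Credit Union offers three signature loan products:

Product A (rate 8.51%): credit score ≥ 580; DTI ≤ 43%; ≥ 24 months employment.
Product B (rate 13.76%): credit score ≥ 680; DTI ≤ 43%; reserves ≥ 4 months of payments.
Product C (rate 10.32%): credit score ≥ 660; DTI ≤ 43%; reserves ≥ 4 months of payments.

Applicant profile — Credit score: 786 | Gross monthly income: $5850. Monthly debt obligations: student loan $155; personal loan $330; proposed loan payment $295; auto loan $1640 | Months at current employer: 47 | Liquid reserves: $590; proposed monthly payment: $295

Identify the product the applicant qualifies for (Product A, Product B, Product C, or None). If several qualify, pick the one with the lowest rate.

Product A

Total debts = (155 + 330 + 295 + 1,640) = 2,420; DTI = 2,420/5,850 = 41.4%.
Reserves = 590/295 = 2.0 months.
Product A: score 786 ≥ 580; DTI 41.4% ≤ 43%; employment 47 ≥ 24 mo → qualifies.
Product B: score 786 ≥ 680; DTI 41.4% ≤ 43%; reserves 2.0 < 4 mo → does not qualify.
Product C: score 786 ≥ 660; DTI 41.4% ≤ 43%; reserves 2.0 < 4 mo → does not qualify.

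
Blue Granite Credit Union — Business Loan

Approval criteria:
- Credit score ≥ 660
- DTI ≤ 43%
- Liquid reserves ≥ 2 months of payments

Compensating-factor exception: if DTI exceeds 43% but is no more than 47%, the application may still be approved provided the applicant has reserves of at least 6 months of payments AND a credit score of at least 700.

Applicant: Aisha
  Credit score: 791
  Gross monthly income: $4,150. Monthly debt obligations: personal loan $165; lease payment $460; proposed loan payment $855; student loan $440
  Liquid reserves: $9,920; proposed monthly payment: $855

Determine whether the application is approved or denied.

Credit score 791 ≥ 660 (meets base)
Total debts = (165 + 460 + 855 + 440) = 1,920. DTI: 1,920 ÷ 4,150 = 46.3%, over the 43% base limit.
Reserves: 9,920 ÷ 855 = 11.6 months (meets 2-month minimum)
46.3% falls in the override range (43%–47%), so the compensating-factor test applies.
Override check — reserves: 11.6 mo (ok); score: 791 (ok).
Both compensating conditions met → exception applies.

Approved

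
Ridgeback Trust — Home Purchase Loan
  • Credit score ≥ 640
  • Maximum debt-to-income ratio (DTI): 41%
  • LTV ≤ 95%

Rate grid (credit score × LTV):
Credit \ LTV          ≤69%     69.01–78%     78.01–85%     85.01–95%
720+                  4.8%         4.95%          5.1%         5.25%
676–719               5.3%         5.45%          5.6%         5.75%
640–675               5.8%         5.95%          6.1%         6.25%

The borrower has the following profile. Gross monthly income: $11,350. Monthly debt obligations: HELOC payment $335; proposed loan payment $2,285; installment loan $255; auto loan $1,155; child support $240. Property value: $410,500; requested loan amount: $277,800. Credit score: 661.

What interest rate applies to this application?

Credit score 661 ≥ 640; Total monthly debts = (335 + 2,285 + 255 + 1,155 + 240) = 4,270. Debt-to-income = 4,270/11,350 = 37.6% — meets 41% limit
LTV: 277,800 ÷ 410,500 = 67.7%, within 95% cap
Score 661 is in the 640–675 band; LTV 67.7% is in the ≤69% band → 5.8%.

5.8%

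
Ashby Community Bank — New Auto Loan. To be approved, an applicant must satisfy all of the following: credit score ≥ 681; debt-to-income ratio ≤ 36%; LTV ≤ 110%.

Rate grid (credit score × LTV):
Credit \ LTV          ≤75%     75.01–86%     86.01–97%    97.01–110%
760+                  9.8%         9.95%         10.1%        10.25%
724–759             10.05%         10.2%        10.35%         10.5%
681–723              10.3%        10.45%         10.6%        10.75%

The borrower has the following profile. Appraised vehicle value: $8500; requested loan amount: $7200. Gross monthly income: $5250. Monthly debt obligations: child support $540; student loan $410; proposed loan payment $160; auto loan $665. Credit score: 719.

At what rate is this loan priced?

10.45%

Credit score 719 ≥ 681; Total monthly debts = (540 + 410 + 160 + 665) = 1,775. Debt-to-income = 1,775/5,250 = 33.8% — meets 36% limit
LTV = 7,200/8,500 = 84.7% ≤ 110%
Credit 719 → row 681–723; LTV 84.7% → column 75.01–86%. Grid cell → 10.45%.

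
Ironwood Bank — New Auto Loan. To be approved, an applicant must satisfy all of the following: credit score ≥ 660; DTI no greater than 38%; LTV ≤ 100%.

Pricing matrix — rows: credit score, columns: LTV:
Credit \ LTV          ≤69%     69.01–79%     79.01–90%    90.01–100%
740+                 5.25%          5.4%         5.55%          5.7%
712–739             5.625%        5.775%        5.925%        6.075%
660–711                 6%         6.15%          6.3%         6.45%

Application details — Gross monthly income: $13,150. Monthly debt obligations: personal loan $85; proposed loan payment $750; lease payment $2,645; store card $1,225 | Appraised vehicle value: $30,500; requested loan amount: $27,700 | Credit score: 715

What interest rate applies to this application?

Credit score 715 ≥ 660; Total monthly debts = (85 + 750 + 2,645 + 1,225) = 4,705. Debt-to-income = 4,705/13,150 = 35.8% — meets 38% limit
LTV: 27,700 ÷ 30,500 = 90.8%, within 100% cap
Credit 715 → row 712–739; LTV 90.8% → column 90.01–100%. Grid cell → 6.075%.

6.075%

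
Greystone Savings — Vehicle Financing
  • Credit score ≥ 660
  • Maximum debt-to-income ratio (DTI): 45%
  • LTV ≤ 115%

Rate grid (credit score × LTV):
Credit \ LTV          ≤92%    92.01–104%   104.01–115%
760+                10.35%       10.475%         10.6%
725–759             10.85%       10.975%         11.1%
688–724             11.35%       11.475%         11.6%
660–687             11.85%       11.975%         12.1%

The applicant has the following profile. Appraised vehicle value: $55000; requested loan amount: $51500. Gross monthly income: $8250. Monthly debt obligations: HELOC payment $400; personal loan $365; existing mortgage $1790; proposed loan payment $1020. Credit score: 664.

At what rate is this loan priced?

11.975%

Credit score 664 ≥ 660; Total monthly debts = (400 + 365 + 1,790 + 1,020) = 3,575. Debt-to-income = 3,575/8,250 = 43.3% — meets 45% limit
LTV = 51,500/55,000 = 93.6% ≤ 115%
Score 664 is in the 660–687 band; LTV 93.6% is in the 92.01–104% band → 11.975%.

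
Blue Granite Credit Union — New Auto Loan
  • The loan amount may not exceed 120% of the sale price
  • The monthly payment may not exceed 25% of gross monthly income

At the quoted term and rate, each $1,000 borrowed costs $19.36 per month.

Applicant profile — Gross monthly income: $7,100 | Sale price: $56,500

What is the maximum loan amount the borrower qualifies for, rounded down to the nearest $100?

$67,800

Payment cap: 25% × $7,100 = $1,775/month.
At $19.36 per $1,000, that supports 1,775/19.36 × 1,000 ≈ $91,683 → $91,600.
LTV cap: 120% × $56,500 = $67,800 → $67,800.
Binding constraint: loan-to-value.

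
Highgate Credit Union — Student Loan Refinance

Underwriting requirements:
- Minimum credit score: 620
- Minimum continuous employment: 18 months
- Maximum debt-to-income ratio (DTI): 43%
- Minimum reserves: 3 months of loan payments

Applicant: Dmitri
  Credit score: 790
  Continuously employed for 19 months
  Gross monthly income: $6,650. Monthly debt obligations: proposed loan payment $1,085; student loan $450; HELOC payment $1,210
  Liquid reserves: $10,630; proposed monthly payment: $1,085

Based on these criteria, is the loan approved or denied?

Credit score 790 ≥ 620 (meets)
Employment 19 ≥ 18 months
Total monthly debts = (1,085 + 450 + 1,210) = 2,745. Debt-to-income = 2,745/6,650 = 41.3% — meets 43% limit
Reserves = 10,630/1,085 = 9.8 months ≥ 3
All criteria satisfied.

Approved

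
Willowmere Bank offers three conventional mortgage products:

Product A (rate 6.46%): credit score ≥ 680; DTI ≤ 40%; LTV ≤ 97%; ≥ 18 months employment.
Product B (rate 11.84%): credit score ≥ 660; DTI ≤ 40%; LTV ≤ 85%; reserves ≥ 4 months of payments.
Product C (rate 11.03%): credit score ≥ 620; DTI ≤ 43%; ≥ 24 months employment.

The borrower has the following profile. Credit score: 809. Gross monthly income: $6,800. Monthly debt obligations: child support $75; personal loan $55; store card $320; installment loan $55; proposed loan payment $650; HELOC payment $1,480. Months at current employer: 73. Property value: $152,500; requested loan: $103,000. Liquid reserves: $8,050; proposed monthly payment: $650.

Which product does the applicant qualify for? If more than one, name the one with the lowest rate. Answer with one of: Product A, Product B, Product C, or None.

Total debts = (75 + 55 + 320 + 55 + 650 + 1,480) = 2,635; DTI = 2,635/6,800 = 38.8%.
LTV = 103,000/152,500 = 67.5%.
Reserves = 8,050/650 = 12.4 months.
Product A: score 809 ≥ 680; DTI 38.8% ≤ 40%; LTV 67.5% ≤ 97%; employment 73 ≥ 18 mo → qualifies.
Product B: score 809 ≥ 660; DTI 38.8% ≤ 40%; LTV 67.5% ≤ 85%; reserves 12.4 ≥ 4 mo → qualifies.
Product C: score 809 ≥ 620; DTI 38.8% ≤ 43%; employment 73 ≥ 24 mo → qualifies.
Qualifying: Product A, Product B, Product C. Lowest rate is 6.46% → Product A.

Product A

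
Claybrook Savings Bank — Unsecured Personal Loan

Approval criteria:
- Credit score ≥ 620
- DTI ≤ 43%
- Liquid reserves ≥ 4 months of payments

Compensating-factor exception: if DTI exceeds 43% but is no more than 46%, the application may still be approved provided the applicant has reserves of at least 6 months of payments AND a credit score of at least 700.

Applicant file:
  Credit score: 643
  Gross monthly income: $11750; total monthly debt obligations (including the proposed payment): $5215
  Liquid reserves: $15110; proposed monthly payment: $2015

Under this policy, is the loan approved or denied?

Credit score 643 ≥ 620 (meets base)
DTI: 5,215 ÷ 11,750 = 44.4%, over the 43% base limit.
Reserves = 15,110/2,015 = 7.5 months ≥ 4
44.4% falls in the override range (43%–46%), so the compensating-factor test applies.
Override check — reserves: 7.5 mo (ok); score: 643 (below 700).
Override conditions not both satisfied; exception does not apply.

Denied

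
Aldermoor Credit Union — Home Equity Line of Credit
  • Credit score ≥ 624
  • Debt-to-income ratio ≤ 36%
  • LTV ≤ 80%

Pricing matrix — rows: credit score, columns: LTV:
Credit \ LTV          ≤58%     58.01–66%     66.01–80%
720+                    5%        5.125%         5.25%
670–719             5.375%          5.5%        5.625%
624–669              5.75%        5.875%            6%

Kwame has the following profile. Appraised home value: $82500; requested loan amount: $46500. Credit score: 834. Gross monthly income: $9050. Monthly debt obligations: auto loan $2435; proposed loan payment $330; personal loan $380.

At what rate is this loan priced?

Credit score 834 ≥ 624; Total monthly debts = (2,435 + 330 + 380) = 3,145. Debt-to-income = 3,145/9,050 = 34.8% — meets 36% limit
LTV: 46,500 ÷ 82,500 = 56.4%, within 80% cap
Credit 834 → row 720+; LTV 56.4% → column ≤58%. Grid cell → 5%.

5%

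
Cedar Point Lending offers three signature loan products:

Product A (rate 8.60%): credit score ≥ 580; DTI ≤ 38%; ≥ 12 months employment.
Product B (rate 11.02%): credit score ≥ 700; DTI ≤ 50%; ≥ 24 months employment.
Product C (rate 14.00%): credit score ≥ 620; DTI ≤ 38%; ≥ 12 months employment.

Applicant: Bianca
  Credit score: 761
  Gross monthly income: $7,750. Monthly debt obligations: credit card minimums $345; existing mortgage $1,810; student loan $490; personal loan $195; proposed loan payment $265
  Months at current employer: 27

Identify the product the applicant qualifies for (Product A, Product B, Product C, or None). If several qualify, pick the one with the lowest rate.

Product B

Total debts = (345 + 1,810 + 490 + 195 + 265) = 3,105; DTI = 3,105/7,750 = 40.1%.
Product A: score 761 ≥ 580; DTI 40.1% > 38%; employment 27 ≥ 12 mo → does not qualify.
Product B: score 761 ≥ 700; DTI 40.1% ≤ 50%; employment 27 ≥ 24 mo → qualifies.
Product C: score 761 ≥ 620; DTI 40.1% > 38%; employment 27 ≥ 12 mo → does not qualify.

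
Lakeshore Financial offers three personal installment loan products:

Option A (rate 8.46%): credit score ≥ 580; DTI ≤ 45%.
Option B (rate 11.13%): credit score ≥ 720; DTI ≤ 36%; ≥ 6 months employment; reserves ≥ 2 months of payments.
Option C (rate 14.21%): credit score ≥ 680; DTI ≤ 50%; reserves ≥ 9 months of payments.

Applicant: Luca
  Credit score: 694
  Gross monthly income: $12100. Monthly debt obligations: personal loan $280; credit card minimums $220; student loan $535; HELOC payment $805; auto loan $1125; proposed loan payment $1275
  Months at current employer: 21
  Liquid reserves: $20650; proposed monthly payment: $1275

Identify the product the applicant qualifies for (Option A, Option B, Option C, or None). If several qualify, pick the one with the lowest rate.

Option A

Total debts = (280 + 220 + 535 + 805 + 1,125 + 1,275) = 4,240; DTI = 4,240/12,100 = 35%.
Reserves = 20,650/1,275 = 16.2 months.
Option A: score 694 ≥ 580; DTI 35% ≤ 45% → qualifies.
Option B: score 694 < 720; DTI 35% ≤ 36%; employment 21 ≥ 6 mo; reserves 16.2 ≥ 2 mo → does not qualify.
Option C: score 694 ≥ 680; DTI 35% ≤ 50%; reserves 16.2 ≥ 9 mo → qualifies.
Qualifying: Option A, Option C. Lowest rate is 8.46% → Option A.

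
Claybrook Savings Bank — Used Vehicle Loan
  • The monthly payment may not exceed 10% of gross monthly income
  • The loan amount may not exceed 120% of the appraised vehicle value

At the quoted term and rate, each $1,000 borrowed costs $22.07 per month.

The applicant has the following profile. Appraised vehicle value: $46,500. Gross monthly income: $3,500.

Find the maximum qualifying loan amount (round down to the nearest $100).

Payment cap: 10% × $3,500 = $350/month.
At $22.07 per $1,000, that supports 350/22.07 × 1,000 ≈ $15,858 → $15,800.
LTV cap: 120% × $46,500 = $55,800 → $55,800.
Binding constraint: payment-to-income.

$15,800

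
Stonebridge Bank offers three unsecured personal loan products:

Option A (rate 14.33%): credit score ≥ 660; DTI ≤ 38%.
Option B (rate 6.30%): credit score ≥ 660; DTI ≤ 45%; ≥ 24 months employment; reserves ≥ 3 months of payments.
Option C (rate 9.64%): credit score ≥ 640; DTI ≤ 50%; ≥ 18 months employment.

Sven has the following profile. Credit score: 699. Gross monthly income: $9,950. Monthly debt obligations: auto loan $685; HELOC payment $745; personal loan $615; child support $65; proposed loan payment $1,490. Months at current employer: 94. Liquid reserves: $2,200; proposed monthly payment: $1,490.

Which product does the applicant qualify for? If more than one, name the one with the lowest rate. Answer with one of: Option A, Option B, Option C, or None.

Total debts = (685 + 745 + 615 + 65 + 1,490) = 3,600; DTI = 3,600/9,950 = 36.2%.
Reserves = 2,200/1,490 = 1.5 months.
Option A: score 699 ≥ 660; DTI 36.2% ≤ 38% → qualifies.
Option B: score 699 ≥ 660; DTI 36.2% ≤ 45%; employment 94 ≥ 24 mo; reserves 1.5 < 3 mo → does not qualify.
Option C: score 699 ≥ 640; DTI 36.2% ≤ 50%; employment 94 ≥ 18 mo → qualifies.
Qualifying: Option A, Option C. Lowest rate is 9.64% → Option C.

Option C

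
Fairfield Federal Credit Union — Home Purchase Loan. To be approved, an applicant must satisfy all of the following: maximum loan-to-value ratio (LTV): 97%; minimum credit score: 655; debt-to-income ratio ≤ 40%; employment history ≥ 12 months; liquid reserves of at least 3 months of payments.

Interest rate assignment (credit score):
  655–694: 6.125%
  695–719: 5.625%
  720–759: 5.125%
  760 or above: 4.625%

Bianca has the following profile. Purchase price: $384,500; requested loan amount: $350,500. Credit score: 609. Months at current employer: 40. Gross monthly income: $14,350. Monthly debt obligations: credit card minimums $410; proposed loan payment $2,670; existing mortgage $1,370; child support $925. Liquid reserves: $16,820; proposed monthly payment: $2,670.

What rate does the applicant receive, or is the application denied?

Credit score 609 < 655 (below minimum)
Total monthly debts = (410 + 2,670 + 1,370 + 925) = 5,375. DTI: 5,375 ÷ 14,350 = 37.5%, within the 40% cap
LTV = 350,500/384,500 = 91.2% ≤ 97%
Reserves = 16,820/2,670 = 6.3 months ≥ 3
Employment 40 ≥ 12 months
Not all requirements met → denied.

Denied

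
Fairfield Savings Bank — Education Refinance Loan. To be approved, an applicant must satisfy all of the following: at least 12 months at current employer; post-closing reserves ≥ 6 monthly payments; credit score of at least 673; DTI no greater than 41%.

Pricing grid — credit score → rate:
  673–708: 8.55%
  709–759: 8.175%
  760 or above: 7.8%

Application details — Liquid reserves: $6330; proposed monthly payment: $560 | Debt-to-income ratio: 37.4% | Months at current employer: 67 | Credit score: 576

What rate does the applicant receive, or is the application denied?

Denied

Credit score 576 < 673 (below minimum)
Reserves = 6,330/560 = 11.3 months ≥ 6
Employment 67 ≥ 12 months
DTI 37.4% ≤ 41%
Not all requirements met → denied.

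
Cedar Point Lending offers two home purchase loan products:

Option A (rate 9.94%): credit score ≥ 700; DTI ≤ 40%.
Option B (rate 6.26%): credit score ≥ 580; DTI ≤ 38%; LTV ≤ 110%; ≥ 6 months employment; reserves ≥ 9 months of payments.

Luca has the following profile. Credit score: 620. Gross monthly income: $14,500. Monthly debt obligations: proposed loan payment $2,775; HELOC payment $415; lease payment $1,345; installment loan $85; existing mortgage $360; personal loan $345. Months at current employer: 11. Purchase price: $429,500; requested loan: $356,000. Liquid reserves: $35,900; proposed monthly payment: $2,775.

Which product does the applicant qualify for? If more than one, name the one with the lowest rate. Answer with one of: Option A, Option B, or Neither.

Total debts = (2,775 + 415 + 1,345 + 85 + 360 + 345) = 5,325; DTI = 5,325/14,500 = 36.7%.
LTV = 356,000/429,500 = 82.9%.
Reserves = 35,900/2,775 = 12.9 months.
Option A: score 620 < 700; DTI 36.7% ≤ 40% → does not qualify.
Option B: score 620 ≥ 580; DTI 36.7% ≤ 38%; LTV 82.9% ≤ 110%; employment 11 ≥ 6 mo; reserves 12.9 ≥ 9 mo → qualifies.

Option B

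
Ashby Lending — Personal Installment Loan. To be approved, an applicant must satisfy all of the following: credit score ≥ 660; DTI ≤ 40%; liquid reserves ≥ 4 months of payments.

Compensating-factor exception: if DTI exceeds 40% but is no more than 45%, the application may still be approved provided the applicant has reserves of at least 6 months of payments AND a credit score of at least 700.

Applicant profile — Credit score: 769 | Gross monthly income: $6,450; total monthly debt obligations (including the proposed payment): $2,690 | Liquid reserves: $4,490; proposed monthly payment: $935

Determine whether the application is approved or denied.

Denied

Credit score 769 ≥ 660 (meets base)
DTI = 2,690/6,450 = 41.7% > 40% — standard DTI limit exceeded.
Liquid reserves cover 4,490/935 = 4.8 months — ≥ 4 required
41.7% falls in the override range (40%–45%), so the compensating-factor test applies.
Reserves 4.8 < 6 months; credit score 769 ≥ 700.
Override conditions not both satisfied; exception does not apply.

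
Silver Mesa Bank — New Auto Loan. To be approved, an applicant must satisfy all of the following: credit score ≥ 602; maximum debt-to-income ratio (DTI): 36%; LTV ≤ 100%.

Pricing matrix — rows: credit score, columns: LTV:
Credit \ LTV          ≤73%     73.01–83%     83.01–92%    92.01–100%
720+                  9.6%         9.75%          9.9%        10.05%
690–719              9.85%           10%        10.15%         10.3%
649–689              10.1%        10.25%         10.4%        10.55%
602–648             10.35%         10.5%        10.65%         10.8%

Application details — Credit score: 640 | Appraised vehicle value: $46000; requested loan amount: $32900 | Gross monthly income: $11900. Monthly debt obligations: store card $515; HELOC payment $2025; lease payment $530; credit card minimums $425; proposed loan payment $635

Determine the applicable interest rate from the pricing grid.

10.35%

Credit score 640 ≥ 602; Total monthly debts = (515 + 2,025 + 530 + 425 + 635) = 4,130. DTI = 4,130/11,900 = 34.7% ≤ 36%
Loan-to-value = 32,900/46,000 = 71.5% — pass (100% max)
Credit 640 → row 602–648; LTV 71.5% → column ≤73%. Grid cell → 10.35%.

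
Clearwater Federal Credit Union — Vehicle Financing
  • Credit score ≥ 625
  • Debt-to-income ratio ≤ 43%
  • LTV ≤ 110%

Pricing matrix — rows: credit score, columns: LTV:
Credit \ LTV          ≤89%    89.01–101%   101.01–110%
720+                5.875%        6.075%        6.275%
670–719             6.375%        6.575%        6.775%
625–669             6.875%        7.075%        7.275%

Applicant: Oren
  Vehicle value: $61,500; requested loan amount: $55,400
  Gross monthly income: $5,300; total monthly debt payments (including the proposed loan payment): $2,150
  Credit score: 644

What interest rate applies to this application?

Credit score 644 ≥ 625; Debt-to-income = 2,150/5,300 = 40.6% — meets 43% limit
LTV = 55,400/61,500 = 90.1% ≤ 110%
Row: 644 falls in 625–669. Column: 90.1% falls in 89.01–101%. Rate = 7.075%.

7.075%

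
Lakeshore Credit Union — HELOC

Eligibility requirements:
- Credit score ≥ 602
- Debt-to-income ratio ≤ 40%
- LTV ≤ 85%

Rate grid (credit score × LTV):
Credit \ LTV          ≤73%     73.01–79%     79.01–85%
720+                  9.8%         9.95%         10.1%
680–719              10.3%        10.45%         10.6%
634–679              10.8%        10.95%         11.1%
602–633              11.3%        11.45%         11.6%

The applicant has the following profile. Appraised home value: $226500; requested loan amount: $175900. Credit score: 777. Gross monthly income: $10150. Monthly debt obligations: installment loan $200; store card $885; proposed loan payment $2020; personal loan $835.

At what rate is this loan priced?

9.95%

Credit score 777 ≥ 602; Total monthly debts = (200 + 885 + 2,020 + 835) = 3,940. DTI: 3,940 ÷ 10,150 = 38.8%, within the 40% cap
Loan-to-value = 175,900/226,500 = 77.7% — pass (85% max)
Credit 777 → row 720+; LTV 77.7% → column 73.01–79%. Grid cell → 9.95%.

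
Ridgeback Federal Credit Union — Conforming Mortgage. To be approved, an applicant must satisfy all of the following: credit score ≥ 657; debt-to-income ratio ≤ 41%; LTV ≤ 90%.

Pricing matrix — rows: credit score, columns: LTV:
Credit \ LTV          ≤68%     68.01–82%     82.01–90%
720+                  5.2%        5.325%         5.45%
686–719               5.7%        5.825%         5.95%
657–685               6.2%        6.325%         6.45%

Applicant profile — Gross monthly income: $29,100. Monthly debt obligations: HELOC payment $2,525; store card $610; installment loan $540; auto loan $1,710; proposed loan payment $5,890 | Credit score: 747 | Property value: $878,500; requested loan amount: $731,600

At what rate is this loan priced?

Credit score 747 ≥ 657; Total monthly debts = (2,525 + 610 + 540 + 1,710 + 5,890) = 11,275. DTI = 11,275/29,100 = 38.7% ≤ 41%
Loan-to-value = 731,600/878,500 = 83.3% — pass (90% max)
Score 747 is in the 720+ band; LTV 83.3% is in the 82.01–90% band → 5.45%.

5.45%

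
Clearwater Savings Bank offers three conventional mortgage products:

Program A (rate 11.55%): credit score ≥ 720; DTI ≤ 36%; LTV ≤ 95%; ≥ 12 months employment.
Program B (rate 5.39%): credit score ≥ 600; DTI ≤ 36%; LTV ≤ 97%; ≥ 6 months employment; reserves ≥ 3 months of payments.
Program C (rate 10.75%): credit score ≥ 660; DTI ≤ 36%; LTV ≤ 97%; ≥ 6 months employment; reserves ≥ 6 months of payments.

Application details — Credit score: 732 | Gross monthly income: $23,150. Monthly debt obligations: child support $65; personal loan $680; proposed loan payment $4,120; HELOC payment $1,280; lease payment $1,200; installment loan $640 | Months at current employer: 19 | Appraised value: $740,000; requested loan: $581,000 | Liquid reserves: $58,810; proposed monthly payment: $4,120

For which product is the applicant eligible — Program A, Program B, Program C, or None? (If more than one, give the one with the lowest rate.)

Program B

Total debts = (65 + 680 + 4,120 + 1,280 + 1,200 + 640) = 7,985; DTI = 7,985/23,150 = 34.5%.
LTV = 581,000/740,000 = 78.5%.
Reserves = 58,810/4,120 = 14.3 months.
Program A: score 732 ≥ 720; DTI 34.5% ≤ 36%; LTV 78.5% ≤ 95%; employment 19 ≥ 12 mo → qualifies.
Program B: score 732 ≥ 600; DTI 34.5% ≤ 36%; LTV 78.5% ≤ 97%; employment 19 ≥ 6 mo; reserves 14.3 ≥ 3 mo → qualifies.
Program C: score 732 ≥ 660; DTI 34.5% ≤ 36%; LTV 78.5% ≤ 97%; employment 19 ≥ 6 mo; reserves 14.3 ≥ 6 mo → qualifies.
Qualifying: Program A, Program B, Program C. Lowest rate is 5.39% → Program B.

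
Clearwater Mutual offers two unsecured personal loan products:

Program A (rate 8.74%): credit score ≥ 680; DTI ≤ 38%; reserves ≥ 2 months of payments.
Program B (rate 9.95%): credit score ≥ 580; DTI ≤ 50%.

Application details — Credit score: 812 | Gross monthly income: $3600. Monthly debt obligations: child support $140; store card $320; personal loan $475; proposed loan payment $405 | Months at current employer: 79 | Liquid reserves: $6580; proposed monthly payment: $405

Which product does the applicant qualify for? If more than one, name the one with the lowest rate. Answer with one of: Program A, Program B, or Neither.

Total debts = (140 + 320 + 475 + 405) = 1,340; DTI = 1,340/3,600 = 37.2%.
Reserves = 6,580/405 = 16.2 months.
Program A: score 812 ≥ 680; DTI 37.2% ≤ 38%; reserves 16.2 ≥ 2 mo → qualifies.
Program B: score 812 ≥ 580; DTI 37.2% ≤ 50% → qualifies.
Qualifying: Program A, Program B. Lowest rate is 8.74% → Program A.

Program A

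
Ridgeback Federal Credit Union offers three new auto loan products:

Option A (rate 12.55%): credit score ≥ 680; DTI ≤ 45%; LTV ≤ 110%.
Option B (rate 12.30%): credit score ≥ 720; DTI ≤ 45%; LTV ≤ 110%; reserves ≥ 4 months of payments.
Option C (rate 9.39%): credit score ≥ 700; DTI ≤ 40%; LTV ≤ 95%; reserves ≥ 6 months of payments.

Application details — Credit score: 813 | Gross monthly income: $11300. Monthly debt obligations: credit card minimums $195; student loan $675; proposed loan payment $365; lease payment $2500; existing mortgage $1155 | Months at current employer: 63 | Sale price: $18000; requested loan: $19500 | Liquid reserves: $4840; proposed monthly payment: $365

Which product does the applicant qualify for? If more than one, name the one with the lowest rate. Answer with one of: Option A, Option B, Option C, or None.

Total debts = (195 + 675 + 365 + 2,500 + 1,155) = 4,890; DTI = 4,890/11,300 = 43.3%.
LTV = 19,500/18,000 = 108.3%.
Reserves = 4,840/365 = 13.3 months.
Option A: score 813 ≥ 680; DTI 43.3% ≤ 45%; LTV 108.3% ≤ 110% → qualifies.
Option B: score 813 ≥ 720; DTI 43.3% ≤ 45%; LTV 108.3% ≤ 110%; reserves 13.3 ≥ 4 mo → qualifies.
Option C: score 813 ≥ 700; DTI 43.3% > 40%; LTV 108.3% > 95%; reserves 13.3 ≥ 6 mo → does not qualify.
Qualifying: Option A, Option B. Lowest rate is 12.30% → Option B.

Option B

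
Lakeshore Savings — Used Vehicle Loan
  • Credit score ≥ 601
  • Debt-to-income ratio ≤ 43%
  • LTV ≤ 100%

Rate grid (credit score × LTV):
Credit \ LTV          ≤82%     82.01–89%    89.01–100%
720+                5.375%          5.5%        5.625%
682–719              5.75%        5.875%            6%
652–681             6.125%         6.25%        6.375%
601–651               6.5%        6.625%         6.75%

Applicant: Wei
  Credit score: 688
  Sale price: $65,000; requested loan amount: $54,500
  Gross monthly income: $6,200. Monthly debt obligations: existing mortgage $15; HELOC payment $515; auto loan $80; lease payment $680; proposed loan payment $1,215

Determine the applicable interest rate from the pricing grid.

Credit score 688 ≥ 601; Total monthly debts = (15 + 515 + 80 + 680 + 1,215) = 2,505. Debt-to-income = 2,505/6,200 = 40.4% — meets 43% limit
LTV = 54,500/65,000 = 83.8% ≤ 100%
Score 688 is in the 682–719 band; LTV 83.8% is in the 82.01–89% band → 5.875%.

5.875%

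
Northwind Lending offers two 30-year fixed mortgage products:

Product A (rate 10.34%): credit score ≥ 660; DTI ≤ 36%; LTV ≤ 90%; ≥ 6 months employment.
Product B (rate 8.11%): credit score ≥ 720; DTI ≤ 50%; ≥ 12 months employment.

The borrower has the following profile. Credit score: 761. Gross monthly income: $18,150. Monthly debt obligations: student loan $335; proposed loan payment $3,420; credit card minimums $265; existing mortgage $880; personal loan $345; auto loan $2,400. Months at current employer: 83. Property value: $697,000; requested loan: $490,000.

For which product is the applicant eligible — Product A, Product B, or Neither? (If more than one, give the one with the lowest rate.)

Total debts = (335 + 3,420 + 265 + 880 + 345 + 2,400) = 7,645; DTI = 7,645/18,150 = 42.1%.
LTV = 490,000/697,000 = 70.3%.
Product A: score 761 ≥ 660; DTI 42.1% > 36%; LTV 70.3% ≤ 90%; employment 83 ≥ 6 mo → does not qualify.
Product B: score 761 ≥ 720; DTI 42.1% ≤ 50%; employment 83 ≥ 12 mo → qualifies.

Product B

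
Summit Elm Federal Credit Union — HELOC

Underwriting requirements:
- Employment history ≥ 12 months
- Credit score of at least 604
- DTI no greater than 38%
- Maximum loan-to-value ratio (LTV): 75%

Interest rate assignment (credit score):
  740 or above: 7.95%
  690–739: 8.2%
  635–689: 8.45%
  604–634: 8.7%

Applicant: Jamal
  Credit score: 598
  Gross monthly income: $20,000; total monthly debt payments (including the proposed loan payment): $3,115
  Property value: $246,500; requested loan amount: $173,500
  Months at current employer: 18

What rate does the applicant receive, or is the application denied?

Credit score 598 < 604 (below minimum)
LTV: 173,500 ÷ 246,500 = 70.4%, within 75% cap
Debt-to-income = 3,115/20,000 = 15.6% — meets 38% limit
Employment 18 ≥ 12 months
Not all requirements met → denied.

Denied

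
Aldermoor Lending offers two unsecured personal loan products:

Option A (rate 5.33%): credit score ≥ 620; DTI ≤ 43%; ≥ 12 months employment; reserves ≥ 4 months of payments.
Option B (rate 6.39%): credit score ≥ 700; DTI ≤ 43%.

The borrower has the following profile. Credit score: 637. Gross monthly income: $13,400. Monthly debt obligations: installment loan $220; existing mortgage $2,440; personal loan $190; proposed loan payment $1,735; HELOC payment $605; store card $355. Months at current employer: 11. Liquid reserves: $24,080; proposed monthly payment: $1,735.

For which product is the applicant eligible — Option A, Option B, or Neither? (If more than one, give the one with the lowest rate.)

Neither

Total debts = (220 + 2,440 + 190 + 1,735 + 605 + 355) = 5,545; DTI = 5,545/13,400 = 41.4%.
Reserves = 24,080/1,735 = 13.9 months.
Option A: score 637 ≥ 620; DTI 41.4% ≤ 43%; employment 11 < 12 mo; reserves 13.9 ≥ 4 mo → does not qualify.
Option B: score 637 < 700; DTI 41.4% ≤ 43% → does not qualify.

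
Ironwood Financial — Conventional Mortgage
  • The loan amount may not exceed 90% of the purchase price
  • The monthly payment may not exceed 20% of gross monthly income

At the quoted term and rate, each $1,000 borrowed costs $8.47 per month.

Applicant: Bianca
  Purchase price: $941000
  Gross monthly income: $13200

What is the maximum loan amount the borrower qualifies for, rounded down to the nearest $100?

Payment cap: 20% × $13,200 = $2,640/month.
At $8.47 per $1,000, that supports 2,640/8.47 × 1,000 ≈ $311,688 → $311,600.
LTV cap: 90% × $941,000 = $846,900 → $846,900.
Binding constraint: payment-to-income.

$311,600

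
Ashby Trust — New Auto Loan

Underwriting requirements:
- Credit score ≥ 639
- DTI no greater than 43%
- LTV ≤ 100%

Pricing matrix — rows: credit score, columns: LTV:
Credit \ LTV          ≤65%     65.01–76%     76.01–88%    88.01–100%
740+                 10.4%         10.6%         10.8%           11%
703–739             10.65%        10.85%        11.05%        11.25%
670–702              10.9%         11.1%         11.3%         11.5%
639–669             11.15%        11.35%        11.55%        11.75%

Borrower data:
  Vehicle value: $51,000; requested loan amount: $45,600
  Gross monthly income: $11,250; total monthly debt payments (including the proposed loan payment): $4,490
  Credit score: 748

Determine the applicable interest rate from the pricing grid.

Credit score 748 ≥ 639; Debt-to-income = 4,490/11,250 = 39.9% — meets 43% limit
Loan-to-value = 45,600/51,000 = 89.4% — pass (100% max)
Row: 748 falls in 740+. Column: 89.4% falls in 88.01–100%. Rate = 11%.

11%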